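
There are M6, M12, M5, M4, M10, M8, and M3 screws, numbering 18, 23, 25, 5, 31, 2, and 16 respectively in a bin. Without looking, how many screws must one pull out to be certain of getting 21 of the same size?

102

Treat the 7 sizes as pigeonholes.
In the worst case we take at most 20 of each size, but all 18 M6, all 5 M4, all 2 M8, and all 16 M3 (fewer than 20), giving 18 + 20 + 20 + 5 + 20 + 2 + 16 = 101.
One more screw then forces some size to 21, so 101 + 1 = 102.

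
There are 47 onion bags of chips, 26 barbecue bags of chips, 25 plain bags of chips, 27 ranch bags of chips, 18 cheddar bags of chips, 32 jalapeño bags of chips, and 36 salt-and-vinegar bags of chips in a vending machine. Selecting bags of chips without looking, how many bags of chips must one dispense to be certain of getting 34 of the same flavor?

In the worst case we take at most 33 of each flavor, but all 26 barbecue, all 25 plain, all 27 ranch, all 18 cheddar, and all 32 jalapeño (fewer than 33), giving 33 + 26 + 25 + 27 + 18 + 32 + 33 = 194.
One more bag of chips then forces some flavor to 34, so 194 + 1 = 195.

195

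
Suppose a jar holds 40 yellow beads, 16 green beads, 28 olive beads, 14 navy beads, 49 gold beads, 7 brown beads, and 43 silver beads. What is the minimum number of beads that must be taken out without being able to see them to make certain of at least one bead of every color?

191

The hardest color to obtain is brown: we could draw every other bead first — 197 − 7 = 190 beads — without a single brown one.
The next draw must be brown, so 190 + 1 = 191.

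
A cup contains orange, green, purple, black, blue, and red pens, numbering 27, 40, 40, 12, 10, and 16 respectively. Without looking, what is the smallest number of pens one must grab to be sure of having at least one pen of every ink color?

136

The hardest ink color to obtain is blue: we could draw every other pen first — 145 − 10 = 135 pens — without a single blue one.
The next draw must be blue, so 135 + 1 = 136.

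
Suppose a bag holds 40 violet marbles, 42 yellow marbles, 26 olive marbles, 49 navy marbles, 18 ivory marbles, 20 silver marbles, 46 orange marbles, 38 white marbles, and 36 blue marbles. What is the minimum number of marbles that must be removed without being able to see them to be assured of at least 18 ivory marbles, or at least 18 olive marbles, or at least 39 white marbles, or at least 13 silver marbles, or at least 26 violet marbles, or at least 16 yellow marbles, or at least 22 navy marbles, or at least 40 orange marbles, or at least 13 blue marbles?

The worst case stops just short of every target: 25 violet, 15 yellow, 17 olive, 21 navy, 17 ivory, 12 silver, 39 orange, 38 white, 12 blue — 25 + 15 + 17 + 21 + 17 + 12 + 39 + 38 + 12 = 196 marbles.
One more marble must push some color to its target, so 196 + 1 = 197.

197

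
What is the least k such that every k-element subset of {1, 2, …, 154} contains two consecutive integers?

Partition {1, …, 154} into 77 pairs: {1,2}, {3,4}, …, {153,154}.
Choosing 77 integers — say the 77 even numbers 2, 4, …, 154 — takes one from each pair and avoids the property.
Choosing 78 forces two into the same pair by pigeonhole, and those are consecutive. So 78.

78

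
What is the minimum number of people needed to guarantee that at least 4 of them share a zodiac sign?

There are 12 zodiac signs acting as pigeonholes.
With 12 × 3 = 36 people we could place exactly 3 in each, with no class reaching 4.
One more forces some class to hold 4, so 36 + 1 = 37.

37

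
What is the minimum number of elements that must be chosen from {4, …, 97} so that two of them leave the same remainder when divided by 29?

30

Group the integers by remainder mod 29; there are 29 residue classes, each nonempty in this range.
Choosing one from each class (29 integers) avoids any shared remainder.
One more choice must repeat a class, so two differ by a multiple of 29. Hence 29 + 1 = 30.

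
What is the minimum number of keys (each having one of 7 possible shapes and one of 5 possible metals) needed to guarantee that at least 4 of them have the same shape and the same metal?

There are 7 × 5 = 35 (shape, metal) combinations acting as pigeonholes.
With 35 × 3 = 105 keys we could place exactly 3 in each, with no (shape, metal) pair reaching 4.
One more forces some (shape, metal) pair to hold 4, so 105 + 1 = 106.

106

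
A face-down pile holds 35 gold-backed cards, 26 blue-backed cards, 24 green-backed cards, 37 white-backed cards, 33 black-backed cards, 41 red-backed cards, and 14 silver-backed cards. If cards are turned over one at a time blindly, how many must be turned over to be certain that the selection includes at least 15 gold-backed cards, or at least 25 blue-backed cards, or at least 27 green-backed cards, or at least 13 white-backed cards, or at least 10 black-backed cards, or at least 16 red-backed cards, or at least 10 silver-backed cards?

108

Each of the 7 back colors has its own threshold; avoid all of them simultaneously.
The worst case stops just short of every target: 14 gold-backed, 24 blue-backed, all 24 green-backed, 12 white-backed, 9 black-backed, 15 red-backed, 9 silver-backed — 14 + 24 + 24 + 12 + 9 + 15 + 9 = 107 cards.
One more card must push some back color to its target, so 107 + 1 = 108.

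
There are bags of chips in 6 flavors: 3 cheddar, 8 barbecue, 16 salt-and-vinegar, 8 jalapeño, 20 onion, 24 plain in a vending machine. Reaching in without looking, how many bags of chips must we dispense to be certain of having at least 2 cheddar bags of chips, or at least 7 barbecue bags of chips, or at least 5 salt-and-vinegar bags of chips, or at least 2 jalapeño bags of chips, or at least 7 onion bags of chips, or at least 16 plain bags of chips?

34

The worst case stops just short of every target: 1 cheddar, 6 barbecue, 4 salt-and-vinegar, 1 jalapeño, 6 onion, 15 plain — 1 + 6 + 4 + 1 + 6 + 15 = 33 bags of chips.
One more bag of chips must push some flavor to its target, so 33 + 1 = 34.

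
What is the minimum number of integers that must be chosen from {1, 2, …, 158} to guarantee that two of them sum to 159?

80

Partition {1, …, 158} into 79 pairs: {1,158}, {2,157}, …, {79,80}.
Choosing 79 integers — say the integers 1 through 79 — takes one from each pair and avoids the property.
Choosing 80 forces two into the same pair by pigeonhole, and those sum to 159. So 80.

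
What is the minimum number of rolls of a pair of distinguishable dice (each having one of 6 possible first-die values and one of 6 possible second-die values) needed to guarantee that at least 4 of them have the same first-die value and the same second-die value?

There are 6 × 6 = 36 (first-die value, second-die value) combinations acting as pigeonholes.
With 36 × 3 = 108 rolls of a pair of distinguishable dice we could place exactly 3 in each, with no (first-die value, second-die value) pair reaching 4.
One more forces some (first-die value, second-die value) pair to hold 4, so 108 + 1 = 109.

109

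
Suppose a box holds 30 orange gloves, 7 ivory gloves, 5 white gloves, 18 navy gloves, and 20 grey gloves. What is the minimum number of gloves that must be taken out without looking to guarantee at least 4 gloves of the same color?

16

The worst case takes 3 gloves of each color without reaching 4 of any: 5 × 3 = 15.
The next glove must bring some color to 4, so 15 + 1 = 16.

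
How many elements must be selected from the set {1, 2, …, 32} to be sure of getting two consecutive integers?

17

Partition {1, …, 32} into 16 pairs: {1,2}, {3,4}, …, {31,32}.
Choosing 16 integers — say the 16 even numbers 2, 4, …, 32 — takes one from each pair and avoids the property.
Choosing 17 forces two into the same pair by pigeonhole, and those are consecutive. So 17.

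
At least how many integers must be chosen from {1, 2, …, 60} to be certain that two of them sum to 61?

Partition {1, …, 60} into 30 pairs: {1,60}, {2,59}, …, {30,31}.
Choosing 30 integers — say the integers 1 through 30 — takes one from each pair and avoids the property.
Choosing 31 forces two into the same pair by pigeonhole, and those sum to 61. So 31.

31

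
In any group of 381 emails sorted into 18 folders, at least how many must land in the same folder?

The 381 emails fall into 18 folders.
If each of the 18 folders held at most 21, the total would be at most 18 × 21 = 378 < 381, a contradiction.
So at least one holds ⌈381/18⌉ = 22.

22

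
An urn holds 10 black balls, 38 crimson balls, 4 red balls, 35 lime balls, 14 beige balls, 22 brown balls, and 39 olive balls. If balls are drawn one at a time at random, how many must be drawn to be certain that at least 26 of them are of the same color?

In the worst case we take at most 25 of each color, but all 10 black, all 4 red, all 14 beige, and all 22 brown (fewer than 25), giving 10 + 25 + 4 + 25 + 14 + 22 + 25 = 125.
One more ball then forces some color to 26, so 125 + 1 = 126.

126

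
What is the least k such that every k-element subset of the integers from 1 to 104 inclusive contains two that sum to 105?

53

Partition {1, …, 104} into 52 pairs: {1,104}, {2,103}, …, {52,53}.
Choosing 52 integers — say the integers 1 through 52 — takes one from each pair and avoids the property.
Choosing 53 forces two into the same pair by pigeonhole, and those sum to 105. So 53.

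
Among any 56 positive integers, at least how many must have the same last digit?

There are 10 possible last digits, which serve as the pigeonholes.
If each of the 10 possible last digits held at most 5, the total would be at most 10 × 5 = 50 < 56, a contradiction.
So at least one holds ⌈56/10⌉ = 6.

6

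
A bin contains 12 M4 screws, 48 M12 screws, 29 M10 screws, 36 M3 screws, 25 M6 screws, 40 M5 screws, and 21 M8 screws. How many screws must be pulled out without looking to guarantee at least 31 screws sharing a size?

In the worst case we take at most 30 of each size, but all 12 M4, all 29 M10, all 25 M6, and all 21 M8 (fewer than 30), giving 12 + 30 + 29 + 30 + 25 + 30 + 21 = 177.
One more screw then forces some size to 31, so 177 + 1 = 178.

178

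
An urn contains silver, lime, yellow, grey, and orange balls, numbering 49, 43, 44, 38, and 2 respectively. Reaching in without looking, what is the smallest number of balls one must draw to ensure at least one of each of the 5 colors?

The hardest color to obtain is orange: we could draw every other ball first — 176 − 2 = 174 balls — without a single orange one.
The next draw must be orange, so 174 + 1 = 175.

175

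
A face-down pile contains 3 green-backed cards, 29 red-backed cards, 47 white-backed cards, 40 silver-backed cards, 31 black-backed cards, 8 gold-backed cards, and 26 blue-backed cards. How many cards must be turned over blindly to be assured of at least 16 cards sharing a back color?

87

Treat the 7 back colors as pigeonholes.
In the worst case we take at most 15 of each back color, but all 3 green-backed and all 8 gold-backed (fewer than 15), giving 3 + 15 + 15 + 15 + 15 + 8 + 15 = 86.
One more card then forces some back color to 16, so 86 + 1 = 87.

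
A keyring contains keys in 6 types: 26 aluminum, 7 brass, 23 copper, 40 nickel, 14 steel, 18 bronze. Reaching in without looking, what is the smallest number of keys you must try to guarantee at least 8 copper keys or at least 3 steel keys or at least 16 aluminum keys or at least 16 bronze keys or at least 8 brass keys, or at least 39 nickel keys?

85

Each of the 6 types has its own threshold; avoid all of them simultaneously.
The worst case stops just short of every target: 15 aluminum, 7 brass, 7 copper, 38 nickel, 2 steel, 15 bronze — 15 + 7 + 7 + 38 + 2 + 15 = 84 keys.
One more key must push some type to its target, so 84 + 1 = 85.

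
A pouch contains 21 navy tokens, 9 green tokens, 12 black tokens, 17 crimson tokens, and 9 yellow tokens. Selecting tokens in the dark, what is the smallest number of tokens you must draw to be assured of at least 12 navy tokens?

The worst case draws every non-navy token first: 9 + 12 + 17 + 9 = 47.
The next 12 draws are then forced to be navy, giving 47 + 12 = 59.

59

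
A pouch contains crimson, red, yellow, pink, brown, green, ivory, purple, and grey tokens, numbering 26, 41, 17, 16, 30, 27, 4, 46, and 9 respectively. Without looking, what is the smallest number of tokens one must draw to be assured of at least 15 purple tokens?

185

The worst case draws every non-purple token first: 26 + 41 + 17 + 16 + 30 + 27 + 4 + 9 = 170.
The next 15 draws are then forced to be purple, giving 170 + 15 = 185.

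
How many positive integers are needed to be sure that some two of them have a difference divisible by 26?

27

Two integers differ by a multiple of 26 exactly when they share a remainder mod 26.
There are 26 residue classes mod 26, so 26 integers can all lie in distinct classes.
One more integer must repeat a residue, giving a difference divisible by 26. So n = 26 + 1 = 27.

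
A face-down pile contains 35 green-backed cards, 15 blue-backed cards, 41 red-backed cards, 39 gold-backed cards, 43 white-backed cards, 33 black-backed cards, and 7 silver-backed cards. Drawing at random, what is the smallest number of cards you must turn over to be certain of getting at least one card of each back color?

207

The hardest back color to obtain is silver-backed: we could draw every other card first — 213 − 7 = 206 cards — without a single silver-backed one.
The next draw must be silver-backed, so 206 + 1 = 207.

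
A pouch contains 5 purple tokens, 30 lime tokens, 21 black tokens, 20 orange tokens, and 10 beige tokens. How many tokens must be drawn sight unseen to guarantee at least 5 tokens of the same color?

21

Treat the 5 colors as pigeonholes.
The worst case takes 4 tokens of each color without reaching 5 of any: 5 × 4 = 20.
The next token must bring some color to 5, so 20 + 1 = 21.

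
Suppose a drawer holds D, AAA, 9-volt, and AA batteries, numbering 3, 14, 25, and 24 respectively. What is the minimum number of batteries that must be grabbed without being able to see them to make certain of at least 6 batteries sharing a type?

Treat the 4 types as pigeonholes.
In the worst case we take at most 5 of each type, but all 3 D (fewer than 5), giving 3 + 5 + 5 + 5 = 18.
One more battery then forces some type to 6, so 18 + 1 = 19.

19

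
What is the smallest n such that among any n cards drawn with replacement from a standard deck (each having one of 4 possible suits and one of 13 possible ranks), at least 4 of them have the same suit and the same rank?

157

There are 4 × 13 = 52 (suit, rank) combinations acting as pigeonholes.
With 52 × 3 = 156 cards drawn with replacement from a standard deck we could place exactly 3 in each, with no (suit, rank) pair reaching 4.
One more forces some (suit, rank) pair to hold 4, so 156 + 1 = 157.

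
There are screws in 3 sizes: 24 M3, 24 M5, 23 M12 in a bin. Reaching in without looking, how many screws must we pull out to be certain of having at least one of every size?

The hardest size to obtain is M12: we could draw every other screw first — 71 − 23 = 48 screws — without a single M12 one.
The next draw must be M12, so 48 + 1 = 49.

49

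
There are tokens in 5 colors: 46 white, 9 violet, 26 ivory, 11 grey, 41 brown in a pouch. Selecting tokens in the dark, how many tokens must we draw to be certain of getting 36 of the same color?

117

Treat the 5 colors as pigeonholes.
In the worst case we take at most 35 of each color, but all 9 violet, all 26 ivory, and all 11 grey (fewer than 35), giving 35 + 9 + 26 + 11 + 35 = 116.
One more token then forces some color to 36, so 116 + 1 = 117.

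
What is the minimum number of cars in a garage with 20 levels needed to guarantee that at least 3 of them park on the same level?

There are 20 levels acting as pigeonholes.
With 20 × 2 = 40 cars we could place exactly 2 in each, with no class reaching 3.
One more forces some class to hold 3, so 40 + 1 = 41.

41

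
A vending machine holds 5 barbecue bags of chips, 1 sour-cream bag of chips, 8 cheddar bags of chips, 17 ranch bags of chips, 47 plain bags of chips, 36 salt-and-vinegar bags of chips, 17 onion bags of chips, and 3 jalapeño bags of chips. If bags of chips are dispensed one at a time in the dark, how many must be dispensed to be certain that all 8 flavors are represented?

134

The hardest flavor to obtain is sour-cream: we could draw every other bag of chips first — 134 − 1 = 133 bags of chips — without a single sour-cream one.
The next draw must be sour-cream, so 133 + 1 = 134.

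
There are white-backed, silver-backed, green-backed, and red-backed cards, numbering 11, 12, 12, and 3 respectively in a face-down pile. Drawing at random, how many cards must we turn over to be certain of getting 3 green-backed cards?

The worst case draws every non-green-backed card first: 11 + 12 + 3 = 26.
The next 3 draws are then forced to be green-backed, giving 26 + 3 = 29.

29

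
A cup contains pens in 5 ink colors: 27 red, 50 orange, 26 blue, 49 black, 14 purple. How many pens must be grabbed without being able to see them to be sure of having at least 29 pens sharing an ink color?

124

Treat the 5 ink colors as pigeonholes.
In the worst case we take at most 28 of each ink color, but all 27 red, all 26 blue, and all 14 purple (fewer than 28), giving 27 + 28 + 26 + 28 + 14 = 123.
One more pen then forces some ink color to 29, so 123 + 1 = 124.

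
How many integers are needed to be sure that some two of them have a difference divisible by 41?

42

Two integers differ by a multiple of 41 exactly when they share a remainder mod 41.
There are 41 residue classes mod 41, so 41 integers can all lie in distinct classes.
One more integer must repeat a residue, giving a difference divisible by 41. So n = 41 + 1 = 42.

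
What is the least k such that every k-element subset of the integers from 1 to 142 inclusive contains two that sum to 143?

72

Partition {1, …, 142} into 71 pairs: {1,142}, {2,141}, …, {71,72}.
Choosing 71 integers — say the integers 1 through 71 — takes one from each pair and avoids the property.
Choosing 72 forces two into the same pair by pigeonhole, and those sum to 143. So 72.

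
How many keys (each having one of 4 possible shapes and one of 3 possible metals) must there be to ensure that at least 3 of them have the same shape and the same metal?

25

There are 4 × 3 = 12 (shape, metal) combinations acting as pigeonholes.
With 12 × 2 = 24 keys we could place exactly 2 in each, with no (shape, metal) pair reaching 3.
One more forces some (shape, metal) pair to hold 3, so 24 + 1 = 25.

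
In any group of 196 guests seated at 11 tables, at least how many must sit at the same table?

18

If each of the 11 tables held at most 17, the total would be at most 11 × 17 = 187 < 196, a contradiction.
So at least one holds ⌈196/11⌉ = 18.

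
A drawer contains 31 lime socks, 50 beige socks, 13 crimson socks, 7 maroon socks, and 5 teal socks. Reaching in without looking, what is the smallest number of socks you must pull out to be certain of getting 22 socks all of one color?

In the worst case we take at most 21 of each color, but all 13 crimson, all 7 maroon, and all 5 teal (fewer than 21), giving 21 + 21 + 13 + 7 + 5 = 67.
One more sock then forces some color to 22, so 67 + 1 = 68.

68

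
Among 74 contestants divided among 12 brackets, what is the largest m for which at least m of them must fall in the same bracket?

The 74 contestants fall into 12 brackets.
If each of the 12 brackets held at most 6, the total would be at most 12 × 6 = 72 < 74, a contradiction.
So at least one holds ⌈74/12⌉ = 7.

7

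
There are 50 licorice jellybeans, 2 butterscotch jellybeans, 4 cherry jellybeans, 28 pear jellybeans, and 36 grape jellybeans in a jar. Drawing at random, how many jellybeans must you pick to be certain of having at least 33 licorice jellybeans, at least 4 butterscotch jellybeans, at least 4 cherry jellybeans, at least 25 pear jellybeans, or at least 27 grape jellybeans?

88

The worst case stops just short of every target: 32 licorice, all 2 butterscotch, 3 cherry, 24 pear, 26 grape — 32 + 2 + 3 + 24 + 26 = 87 jellybeans.
One more jellybean must push some flavor to its target, so 87 + 1 = 88.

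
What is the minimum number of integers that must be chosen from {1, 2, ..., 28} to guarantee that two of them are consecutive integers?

15

Partition {1, …, 28} into 14 pairs: {1,2}, {3,4}, …, {27,28}.
Choosing 14 integers — say the 14 even numbers 2, 4, …, 28 — takes one from each pair and avoids the property.
Choosing 15 forces two into the same pair by pigeonhole, and those are consecutive. So 15.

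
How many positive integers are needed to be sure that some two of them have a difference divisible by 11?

12

Two integers differ by a multiple of 11 exactly when they share a remainder mod 11.
There are 11 residue classes mod 11, so 11 integers can all lie in distinct classes.
One more integer must repeat a residue, giving a difference divisible by 11. So n = 11 + 1 = 12.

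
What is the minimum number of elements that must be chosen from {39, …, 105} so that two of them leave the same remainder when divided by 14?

15

Group the integers by remainder mod 14; there are 14 residue classes, each nonempty in this range.
Choosing one from each class (14 integers) avoids any shared remainder.
One more choice must repeat a class, so two differ by a multiple of 14. Hence 14 + 1 = 15.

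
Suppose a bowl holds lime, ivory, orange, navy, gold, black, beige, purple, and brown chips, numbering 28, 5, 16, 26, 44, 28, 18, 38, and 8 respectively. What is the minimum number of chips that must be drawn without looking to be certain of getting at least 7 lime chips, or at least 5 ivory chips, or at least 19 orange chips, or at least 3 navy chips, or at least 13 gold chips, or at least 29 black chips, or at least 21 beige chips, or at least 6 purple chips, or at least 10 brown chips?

The worst case stops just short of every target: 6 lime, 4 ivory, all 16 orange, 2 navy, 12 gold, 28 black, all 18 beige, 5 purple, all 8 brown — 6 + 4 + 16 + 2 + 12 + 28 + 18 + 5 + 8 = 99 chips.
One more chip must push some color to its target, so 99 + 1 = 100.

100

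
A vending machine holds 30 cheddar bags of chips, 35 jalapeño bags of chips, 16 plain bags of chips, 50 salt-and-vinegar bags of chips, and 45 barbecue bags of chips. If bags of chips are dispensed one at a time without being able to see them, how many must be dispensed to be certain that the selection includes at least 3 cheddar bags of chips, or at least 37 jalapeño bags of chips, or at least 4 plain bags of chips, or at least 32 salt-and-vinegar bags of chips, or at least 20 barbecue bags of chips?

The worst case stops just short of every target: 2 cheddar, all 35 jalapeño, 3 plain, 31 salt-and-vinegar, 19 barbecue — 2 + 35 + 3 + 31 + 19 = 90 bags of chips.
One more bag of chips must push some flavor to its target, so 90 + 1 = 91.

91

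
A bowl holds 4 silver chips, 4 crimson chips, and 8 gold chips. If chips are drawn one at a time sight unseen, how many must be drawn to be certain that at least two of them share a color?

The worst case takes 1 chip of each color without reaching 2 of any: 3 × 1 = 3.
The next chip must bring some color to 2, so 3 + 1 = 4.

4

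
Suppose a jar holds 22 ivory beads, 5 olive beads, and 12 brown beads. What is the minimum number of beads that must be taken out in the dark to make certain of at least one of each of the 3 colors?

35

The hardest color to obtain is olive: we could draw every other bead first — 39 − 5 = 34 beads — without a single olive one.
The next draw must be olive, so 34 + 1 = 35.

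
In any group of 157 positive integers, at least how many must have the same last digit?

16

The 157 positive integers fall into 10 possible last digits.
If each of the 10 possible last digits held at most 15, the total would be at most 10 × 15 = 150 < 157, a contradiction.
So at least one holds ⌈157/10⌉ = 16.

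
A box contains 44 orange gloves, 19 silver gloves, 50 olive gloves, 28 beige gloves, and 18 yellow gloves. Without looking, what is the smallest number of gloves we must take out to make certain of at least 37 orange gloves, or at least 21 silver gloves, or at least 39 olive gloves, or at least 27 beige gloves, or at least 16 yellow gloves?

The worst case stops just short of every target: 36 orange, all 19 silver, 38 olive, 26 beige, 15 yellow — 36 + 19 + 38 + 26 + 15 = 134 gloves.
One more glove must push some color to its target, so 134 + 1 = 135.

135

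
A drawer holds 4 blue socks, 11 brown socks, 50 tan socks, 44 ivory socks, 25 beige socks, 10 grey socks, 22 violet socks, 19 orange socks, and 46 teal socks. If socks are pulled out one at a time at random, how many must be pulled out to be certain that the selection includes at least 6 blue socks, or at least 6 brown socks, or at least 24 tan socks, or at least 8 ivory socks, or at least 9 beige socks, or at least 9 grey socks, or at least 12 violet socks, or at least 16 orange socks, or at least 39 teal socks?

120

Each of the 9 colors has its own threshold; avoid all of them simultaneously.
The worst case stops just short of every target: all 4 blue, 5 brown, 23 tan, 7 ivory, 8 beige, 8 grey, 11 violet, 15 orange, 38 teal — 4 + 5 + 23 + 7 + 8 + 8 + 11 + 15 + 38 = 119 socks.
One more sock must push some color to its target, so 119 + 1 = 120.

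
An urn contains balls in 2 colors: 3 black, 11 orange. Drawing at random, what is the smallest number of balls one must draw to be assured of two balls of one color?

3

The worst case takes 1 ball of each color without reaching 2 of any: 2 × 1 = 2.
The next ball must bring some color to 2, so 2 + 1 = 3.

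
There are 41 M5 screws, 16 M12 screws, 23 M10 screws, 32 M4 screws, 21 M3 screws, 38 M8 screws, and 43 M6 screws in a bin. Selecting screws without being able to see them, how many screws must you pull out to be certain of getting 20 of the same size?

In the worst case we take at most 19 of each size, but all 16 M12 (fewer than 19), giving 19 + 16 + 19 + 19 + 19 + 19 + 19 = 130.
One more screw then forces some size to 20, so 130 + 1 = 131.

131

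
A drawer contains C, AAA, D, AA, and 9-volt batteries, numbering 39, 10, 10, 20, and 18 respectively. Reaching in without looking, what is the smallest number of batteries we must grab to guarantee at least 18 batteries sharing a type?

In the worst case we take at most 17 of each type, but all 10 AAA and all 10 D (fewer than 17), giving 17 + 10 + 10 + 17 + 17 = 71.
One more battery then forces some type to 18, so 71 + 1 = 72.

72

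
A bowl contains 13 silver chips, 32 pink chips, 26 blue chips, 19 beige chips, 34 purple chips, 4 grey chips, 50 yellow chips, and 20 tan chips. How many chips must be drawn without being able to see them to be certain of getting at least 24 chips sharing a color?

149

Treat the 8 colors as pigeonholes.
In the worst case we take at most 23 of each color, but all 13 silver, all 19 beige, all 4 grey, and all 20 tan (fewer than 23), giving 13 + 23 + 23 + 19 + 23 + 4 + 23 + 20 = 148.
One more chip then forces some color to 24, so 148 + 1 = 149.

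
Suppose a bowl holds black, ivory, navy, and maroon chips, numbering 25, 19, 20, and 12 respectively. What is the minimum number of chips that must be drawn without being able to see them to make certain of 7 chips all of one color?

The worst case takes 6 chips of each color without reaching 7 of any: 4 × 6 = 24.
The next chip must bring some color to 7, so 24 + 1 = 25.

25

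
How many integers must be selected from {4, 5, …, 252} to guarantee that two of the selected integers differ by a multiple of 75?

76

Group the integers by remainder mod 75; there are 75 residue classes, each nonempty in this range.
Choosing one from each class (75 integers) avoids any shared remainder.
One more choice must repeat a class, so two differ by a multiple of 75. Hence 75 + 1 = 76.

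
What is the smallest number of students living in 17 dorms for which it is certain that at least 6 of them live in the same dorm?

There are 17 dorms acting as pigeonholes.
With 17 × 5 = 85 students we could place exactly 5 in each, with no class reaching 6.
One more forces some class to hold 6, so 85 + 1 = 86.

86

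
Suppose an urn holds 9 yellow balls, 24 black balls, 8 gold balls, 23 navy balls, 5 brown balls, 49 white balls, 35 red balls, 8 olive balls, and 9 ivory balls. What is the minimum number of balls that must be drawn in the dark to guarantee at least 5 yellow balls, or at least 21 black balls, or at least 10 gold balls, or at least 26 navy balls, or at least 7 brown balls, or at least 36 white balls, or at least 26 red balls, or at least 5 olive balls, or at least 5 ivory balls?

Each of the 9 colors has its own threshold; avoid all of them simultaneously.
The worst case stops just short of every target: 4 yellow, 20 black, all 8 gold, all 23 navy, all 5 brown, 35 white, 25 red, 4 olive, 4 ivory — 4 + 20 + 8 + 23 + 5 + 35 + 25 + 4 + 4 = 128 balls.
One more ball must push some color to its target, so 128 + 1 = 129.

129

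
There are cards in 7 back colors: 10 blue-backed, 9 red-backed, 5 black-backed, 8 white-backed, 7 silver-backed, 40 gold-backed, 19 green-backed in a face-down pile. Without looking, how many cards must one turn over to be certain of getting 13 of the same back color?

In the worst case we take at most 12 of each back color, but all 10 blue-backed, all 9 red-backed, all 5 black-backed, all 8 white-backed, and all 7 silver-backed (fewer than 12), giving 10 + 9 + 5 + 8 + 7 + 12 + 12 = 63.
One more card then forces some back color to 13, so 63 + 1 = 64.

64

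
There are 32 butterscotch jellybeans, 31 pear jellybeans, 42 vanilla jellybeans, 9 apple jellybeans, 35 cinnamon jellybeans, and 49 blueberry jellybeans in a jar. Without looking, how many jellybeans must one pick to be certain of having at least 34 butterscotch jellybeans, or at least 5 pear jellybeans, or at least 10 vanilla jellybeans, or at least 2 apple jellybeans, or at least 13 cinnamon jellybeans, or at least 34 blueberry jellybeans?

The worst case stops just short of every target: all 32 butterscotch, 4 pear, 9 vanilla, 1 apple, 12 cinnamon, 33 blueberry — 32 + 4 + 9 + 1 + 12 + 33 = 91 jellybeans.
One more jellybean must push some flavor to its target, so 91 + 1 = 92.

92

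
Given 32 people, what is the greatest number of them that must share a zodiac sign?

The 32 people fall into 12 zodiac signs.
If each of the 12 zodiac signs held at most 2, the total would be at most 12 × 2 = 24 < 32, a contradiction.
So at least one holds ⌈32/12⌉ = 3.

3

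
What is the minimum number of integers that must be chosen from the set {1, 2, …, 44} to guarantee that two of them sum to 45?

Partition {1, …, 44} into 22 pairs: {1,44}, {2,43}, …, {22,23}.
Choosing 22 integers — say the integers 1 through 22 — takes one from each pair and avoids the property.
Choosing 23 forces two into the same pair by pigeonhole, and those sum to 45. So 23.

23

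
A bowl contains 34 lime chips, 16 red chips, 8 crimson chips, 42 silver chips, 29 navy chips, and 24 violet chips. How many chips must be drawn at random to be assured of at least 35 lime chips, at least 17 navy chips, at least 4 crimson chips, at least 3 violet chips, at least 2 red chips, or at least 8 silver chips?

64

Each of the 6 colors has its own threshold; avoid all of them simultaneously.
The worst case stops just short of every target: 34 lime, 1 red, 3 crimson, 7 silver, 16 navy, 2 violet — 34 + 1 + 3 + 7 + 16 + 2 = 63 chips.
One more chip must push some color to its target, so 63 + 1 = 64.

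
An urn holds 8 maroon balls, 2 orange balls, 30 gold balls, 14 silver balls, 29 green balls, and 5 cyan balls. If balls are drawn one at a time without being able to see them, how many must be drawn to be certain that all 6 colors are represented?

87

The hardest color to obtain is orange: we could draw every other ball first — 88 − 2 = 86 balls — without a single orange one.
The next draw must be orange, so 86 + 1 = 87.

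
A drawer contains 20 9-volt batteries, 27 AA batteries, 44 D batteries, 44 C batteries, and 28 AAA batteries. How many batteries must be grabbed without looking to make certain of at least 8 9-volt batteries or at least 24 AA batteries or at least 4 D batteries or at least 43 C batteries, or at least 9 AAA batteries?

84

The worst case stops just short of every target: 7 9-volt, 23 AA, 3 D, 42 C, 8 AAA — 7 + 23 + 3 + 42 + 8 = 83 batteries.
One more battery must push some type to its target, so 83 + 1 = 84.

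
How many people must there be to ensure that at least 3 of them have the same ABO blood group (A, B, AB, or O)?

There are 4 ABO blood groups acting as pigeonholes.
With 4 × 2 = 8 people we could place exactly 2 in each, with no class reaching 3.
One more forces some class to hold 3, so 8 + 1 = 9.

9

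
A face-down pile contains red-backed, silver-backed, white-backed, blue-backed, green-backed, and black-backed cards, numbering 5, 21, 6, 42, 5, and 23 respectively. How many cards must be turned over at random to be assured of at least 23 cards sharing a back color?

In the worst case we take at most 22 of each back color, but all 5 red-backed, all 21 silver-backed, all 6 white-backed, and all 5 green-backed (fewer than 22), giving 5 + 21 + 6 + 22 + 5 + 22 = 81.
One more card then forces some back color to 23, so 81 + 1 = 82.

82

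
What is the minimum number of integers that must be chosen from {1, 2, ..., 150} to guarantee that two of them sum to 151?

76

Partition {1, …, 150} into 75 pairs: {1,150}, {2,149}, …, {75,76}.
Choosing 75 integers — say the integers 1 through 75 — takes one from each pair and avoids the property.
Choosing 76 forces two into the same pair by pigeonhole, and those sum to 151. So 76.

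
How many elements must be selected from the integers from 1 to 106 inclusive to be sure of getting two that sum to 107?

Partition {1, …, 106} into 53 pairs: {1,106}, {2,105}, …, {53,54}.
Choosing 53 integers — say the integers 1 through 53 — takes one from each pair and avoids the property.
Choosing 54 forces two into the same pair by pigeonhole, and those sum to 107. So 54.

54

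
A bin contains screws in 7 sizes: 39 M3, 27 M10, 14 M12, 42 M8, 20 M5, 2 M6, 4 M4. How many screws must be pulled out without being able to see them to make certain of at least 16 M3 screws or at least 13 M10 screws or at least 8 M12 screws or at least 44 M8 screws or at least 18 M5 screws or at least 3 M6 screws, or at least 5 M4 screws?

100

The worst case stops just short of every target: 15 M3, 12 M10, 7 M12, all 42 M8, 17 M5, 2 M6, 4 M4 — 15 + 12 + 7 + 42 + 17 + 2 + 4 = 99 screws.
One more screw must push some size to its target, so 99 + 1 = 100.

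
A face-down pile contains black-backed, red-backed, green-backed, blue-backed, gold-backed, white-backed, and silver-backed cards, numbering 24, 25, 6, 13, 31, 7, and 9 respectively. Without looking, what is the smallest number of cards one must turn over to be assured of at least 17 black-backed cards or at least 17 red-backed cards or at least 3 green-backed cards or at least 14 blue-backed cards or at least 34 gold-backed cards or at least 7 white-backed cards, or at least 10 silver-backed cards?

The worst case stops just short of every target: 16 black-backed, 16 red-backed, 2 green-backed, 13 blue-backed, all 31 gold-backed, 6 white-backed, 9 silver-backed — 16 + 16 + 2 + 13 + 31 + 6 + 9 = 93 cards.
One more card must push some back color to its target, so 93 + 1 = 94.

94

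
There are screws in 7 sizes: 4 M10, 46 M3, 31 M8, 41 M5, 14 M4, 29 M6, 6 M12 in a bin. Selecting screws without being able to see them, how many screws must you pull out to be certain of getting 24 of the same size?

117

In the worst case we take at most 23 of each size, but all 4 M10, all 14 M4, and all 6 M12 (fewer than 23), giving 4 + 23 + 23 + 23 + 14 + 23 + 6 = 116.
One more screw then forces some size to 24, so 116 + 1 = 117.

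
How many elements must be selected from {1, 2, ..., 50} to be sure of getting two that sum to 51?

Partition {1, …, 50} into 25 pairs: {1,50}, {2,49}, …, {25,26}.
Choosing 25 integers — say the integers 1 through 25 — takes one from each pair and avoids the property.
Choosing 26 forces two into the same pair by pigeonhole, and those sum to 51. So 26.

26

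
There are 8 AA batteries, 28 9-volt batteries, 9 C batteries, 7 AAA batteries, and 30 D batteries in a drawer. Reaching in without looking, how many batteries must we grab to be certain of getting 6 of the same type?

26

The worst case takes 5 batteries of each type without reaching 6 of any: 5 × 5 = 25.
The next battery must bring some type to 6, so 25 + 1 = 26.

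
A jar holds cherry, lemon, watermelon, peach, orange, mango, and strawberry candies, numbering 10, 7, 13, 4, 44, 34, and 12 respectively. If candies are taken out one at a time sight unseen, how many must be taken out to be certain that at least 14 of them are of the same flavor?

73

In the worst case we take at most 13 of each flavor, but all 10 cherry, all 7 lemon, all 4 peach, and all 12 strawberry (fewer than 13), giving 10 + 7 + 13 + 4 + 13 + 13 + 12 = 72.
One more candy then forces some flavor to 14, so 72 + 1 = 73.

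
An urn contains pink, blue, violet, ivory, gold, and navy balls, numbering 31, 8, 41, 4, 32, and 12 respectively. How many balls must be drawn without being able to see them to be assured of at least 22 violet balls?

109

The worst case draws every non-violet ball first: 31 + 8 + 4 + 32 + 12 = 87.
The next 22 draws are then forced to be violet, giving 87 + 22 = 109.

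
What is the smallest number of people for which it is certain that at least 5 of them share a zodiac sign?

There are 12 zodiac signs acting as pigeonholes.
With 12 × 4 = 48 people we could place exactly 4 in each, with no class reaching 5.
One more forces some class to hold 5, so 48 + 1 = 49.

49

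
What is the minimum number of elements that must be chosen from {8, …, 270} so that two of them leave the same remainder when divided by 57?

Group the integers by remainder mod 57; there are 57 residue classes, each nonempty in this range.
Choosing one from each class (57 integers) avoids any shared remainder.
One more choice must repeat a class, so two differ by a multiple of 57. Hence 57 + 1 = 58.

58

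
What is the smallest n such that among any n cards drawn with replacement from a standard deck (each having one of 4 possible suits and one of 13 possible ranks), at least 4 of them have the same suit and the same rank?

There are 4 × 13 = 52 (suit, rank) combinations acting as pigeonholes.
With 52 × 3 = 156 cards drawn with replacement from a standard deck we could place exactly 3 in each, with no (suit, rank) pair reaching 4.
One more forces some (suit, rank) pair to hold 4, so 156 + 1 = 157.

157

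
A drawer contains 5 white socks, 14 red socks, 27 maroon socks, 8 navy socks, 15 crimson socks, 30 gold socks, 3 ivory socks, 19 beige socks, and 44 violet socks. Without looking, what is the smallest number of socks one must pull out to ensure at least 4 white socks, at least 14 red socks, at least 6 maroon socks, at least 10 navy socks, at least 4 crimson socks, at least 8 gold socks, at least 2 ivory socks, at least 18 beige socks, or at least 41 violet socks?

The worst case stops just short of every target: 3 white, 13 red, 5 maroon, all 8 navy, 3 crimson, 7 gold, 1 ivory, 17 beige, 40 violet — 3 + 13 + 5 + 8 + 3 + 7 + 1 + 17 + 40 = 97 socks.
One more sock must push some color to its target, so 97 + 1 = 98.

98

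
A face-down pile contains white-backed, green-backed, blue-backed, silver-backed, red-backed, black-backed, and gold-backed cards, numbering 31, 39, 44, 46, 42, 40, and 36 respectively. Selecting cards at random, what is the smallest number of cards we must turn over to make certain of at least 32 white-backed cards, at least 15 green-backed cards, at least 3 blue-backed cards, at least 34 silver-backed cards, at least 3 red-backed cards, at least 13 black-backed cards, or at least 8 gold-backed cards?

The worst case stops just short of every target: 31 white-backed, 14 green-backed, 2 blue-backed, 33 silver-backed, 2 red-backed, 12 black-backed, 7 gold-backed — 31 + 14 + 2 + 33 + 2 + 12 + 7 = 101 cards.
One more card must push some back color to its target, so 101 + 1 = 102.

102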